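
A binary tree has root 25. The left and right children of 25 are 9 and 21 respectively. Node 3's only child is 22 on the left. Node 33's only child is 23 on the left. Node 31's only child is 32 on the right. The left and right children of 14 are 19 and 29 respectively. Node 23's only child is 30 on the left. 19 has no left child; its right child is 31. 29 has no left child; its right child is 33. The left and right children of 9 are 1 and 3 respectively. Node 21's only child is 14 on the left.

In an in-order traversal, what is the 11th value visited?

30

In-order visits the left subtree, then the node, then the right subtree.
At 25: go left to 9.
  At 9: go left to 1.
    1 is a leaf — visit 1.
  Visit 9.
  At 9: go right to 3.
    At 3: go left to 22.
      22 is a leaf — visit 22.
    Visit 3.
    At 3: no right child.
Visit 25.
At 25: go right to 21.
  At 21: go left to 14.
    At 14: go left to 19.
      At 19: no left child.
      Visit 19.
      At 19: go right to 31.
        At 31: no left child.
        Visit 31.
        At 31: go right to 32.
          32 is a leaf — visit 32.
    Visit 14.
    At 14: go right to 29.
      At 29: no left child.
      Visit 29.
      At 29: go right to 33.
        At 33: go left to 23.
          At 23: go left to 30.
            30 is a leaf — visit 30.
          Visit 23.
          At 23: no right child.
        Visit 33.
        At 33: no right child.
  Visit 21.
  At 21: no right child.
Full in-order sequence: 1, 9, 22, 3, 25, 19, 31, 32, 14, 29, 30, 23, 33, 21.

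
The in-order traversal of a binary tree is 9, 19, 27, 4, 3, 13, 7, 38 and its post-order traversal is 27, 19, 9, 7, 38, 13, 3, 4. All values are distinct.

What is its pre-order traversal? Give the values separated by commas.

The last element of post-order is the root; it splits in-order into left and right subtrees.
Root 4: left subtree has 3 nodes {9, 19, 27}, right has 4 {3, 13, 7, 38}.
  Root 9: left subtree has 0 nodes { }, right has 2 {19, 27}.
    Root 19: left subtree has 0 nodes { }, right has 1 {27}.
  Root 3: left subtree has 0 nodes { }, right has 3 {13, 7, 38}.
    Root 13: left subtree has 0 nodes { }, right has 2 {7, 38}.
      Root 38: left subtree has 1 node {7}, right has 0 { }.

4, 9, 19, 27, 3, 13, 38, 7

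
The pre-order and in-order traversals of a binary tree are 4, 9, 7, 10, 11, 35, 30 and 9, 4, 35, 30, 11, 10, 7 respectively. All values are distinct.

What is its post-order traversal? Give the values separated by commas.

9, 30, 35, 11, 10, 7, 4

The first element of pre-order is the root; it splits in-order into left and right subtrees.
Root 4: left subtree has 1 node {9}, right has 5 {35, 30, 11, 10, 7}.
  Root 7: left subtree has 4 nodes {35, 30, 11, 10}, right has 0 { }.
    Root 10: left subtree has 3 nodes {35, 30, 11}, right has 0 { }.
      Root 11: left subtree has 2 nodes {35, 30}, right has 0 { }.
        Root 35: left subtree has 0 nodes { }, right has 1 {30}.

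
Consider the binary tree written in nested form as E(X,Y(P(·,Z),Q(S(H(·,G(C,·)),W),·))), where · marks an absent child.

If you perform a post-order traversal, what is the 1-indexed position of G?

Post-order visits the left subtree, then the right subtree, then the node.
At E: go left to X.
  X is a leaf — visit X.
At E: go right to Y.
  At Y: go left to P.
    At P: no left child.
    At P: go right to Z.
      Z is a leaf — visit Z.
    Visit P.
  At Y: go right to Q.
    At Q: go left to S.
      At S: go left to H.
        At H: no left child.
        At H: go right to G.
          At G: go left to C.
            C is a leaf — visit C.
          At G: no right child.
          Visit G.
        Visit H.
      At S: go right to W.
        W is a leaf — visit W.
      Visit S.
    At Q: no right child.
    Visit Q.
  Visit Y.
Visit E.
Full post-order sequence: X, Z, P, C, G, H, W, S, Q, Y, E.

5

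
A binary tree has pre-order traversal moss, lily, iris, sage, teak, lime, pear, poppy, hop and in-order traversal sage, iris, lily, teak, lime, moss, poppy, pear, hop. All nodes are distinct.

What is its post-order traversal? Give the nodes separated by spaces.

The first element of pre-order is the root; it splits in-order into left and right subtrees.
Root moss: left subtree has 5 nodes {sage, iris, lily, teak, lime}, right has 3 {poppy, pear, hop}.
  Root lily: left subtree has 2 nodes {sage, iris}, right has 2 {teak, lime}.
    Root iris: left subtree has 1 node {sage}, right has 0 { }.
    Root teak: left subtree has 0 nodes { }, right has 1 {lime}.
  Root pear: left subtree has 1 node {poppy}, right has 1 {hop}.

sage iris lime teak lily poppy hop pear moss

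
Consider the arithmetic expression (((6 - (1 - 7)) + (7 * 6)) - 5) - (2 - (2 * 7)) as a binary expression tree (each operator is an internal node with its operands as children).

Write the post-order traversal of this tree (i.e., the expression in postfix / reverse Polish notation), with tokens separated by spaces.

6 1 7 - - 7 6 * + 5 - 2 2 7 * - -

Post-order on an expression tree gives postfix notation: for each operator, emit left operand, right operand, then the operator.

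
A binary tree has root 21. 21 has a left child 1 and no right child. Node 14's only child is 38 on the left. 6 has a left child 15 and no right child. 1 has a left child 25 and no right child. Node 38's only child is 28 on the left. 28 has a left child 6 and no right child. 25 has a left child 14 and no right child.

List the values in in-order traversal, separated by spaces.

In-order visits the left subtree, then the node, then the right subtree.
At 21: go left to 1.
  At 1: go left to 25.
    At 25: go left to 14.
      At 14: go left to 38.
        At 38: go left to 28.
          At 28: go left to 6.
            At 6: go left to 15.
              15 is a leaf — visit 15.
            Visit 6.
            At 6: no right child.
          Visit 28.
          At 28: no right child.
        Visit 38.
        At 38: no right child.
      Visit 14.
      At 14: no right child.
    Visit 25.
    At 25: no right child.
  Visit 1.
  At 1: no right child.
Visit 21.
At 21: no right child.

15 6 28 38 14 25 1 21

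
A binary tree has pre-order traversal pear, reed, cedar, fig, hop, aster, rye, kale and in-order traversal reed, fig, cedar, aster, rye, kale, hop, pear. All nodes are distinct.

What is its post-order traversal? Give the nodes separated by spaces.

fig kale rye aster hop cedar reed pear

The first element of pre-order is the root; it splits in-order into left and right subtrees.
Root pear: left subtree has 7 nodes {reed, fig, cedar, aster, rye, kale, hop}, right has 0 { }.
  Root reed: left subtree has 0 nodes { }, right has 6 {fig, cedar, aster, rye, kale, hop}.
    Root cedar: left subtree has 1 node {fig}, right has 4 {aster, rye, kale, hop}.
      Root hop: left subtree has 3 nodes {aster, rye, kale}, right has 0 { }.
        Root aster: left subtree has 0 nodes { }, right has 2 {rye, kale}.
          Root rye: left subtree has 0 nodes { }, right has 1 {kale}.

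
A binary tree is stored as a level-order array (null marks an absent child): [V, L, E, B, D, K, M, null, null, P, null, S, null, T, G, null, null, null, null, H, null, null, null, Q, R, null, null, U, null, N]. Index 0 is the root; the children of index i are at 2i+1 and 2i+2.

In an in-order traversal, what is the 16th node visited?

In-order visits the left subtree, then the node, then the right subtree.
At V: go left to L.
  At L: go left to B.
    B is a leaf — visit B.
  Visit L.
  At L: go right to D.
    At D: go left to P.
      At P: go left to H.
        H is a leaf — visit H.
      Visit P.
      At P: no right child.
    Visit D.
    At D: no right child.
Visit V.
At V: go right to E.
  At E: go left to K.
    At K: go left to S.
      At S: go left to Q.
        Q is a leaf — visit Q.
      Visit S.
      At S: go right to R.
        R is a leaf — visit R.
    Visit K.
    At K: no right child.
  Visit E.
  At E: go right to M.
    At M: go left to T.
      At T: go left to U.
        U is a leaf — visit U.
      Visit T.
      At T: no right child.
    Visit M.
    At M: go right to G.
      At G: go left to N.
        N is a leaf — visit N.
      Visit G.
      At G: no right child.
Full in-order sequence: B, L, H, P, D, V, Q, S, R, K, E, U, T, M, N, G.

G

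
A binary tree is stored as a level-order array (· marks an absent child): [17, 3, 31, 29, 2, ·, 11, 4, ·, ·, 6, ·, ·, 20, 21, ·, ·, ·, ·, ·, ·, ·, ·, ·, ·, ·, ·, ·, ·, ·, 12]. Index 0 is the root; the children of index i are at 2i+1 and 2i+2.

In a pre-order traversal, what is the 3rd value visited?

29

Pre-order visits the node, then its left subtree, then its right subtree.
Visit 17.
At 17: go left to 3.
  Visit 3.
  At 3: go left to 29.
    Visit 29.
    At 29: go left to 4.
      4 is a leaf — visit 4.
    At 29: no right child.
  At 3: go right to 2.
    Visit 2.
    At 2: no left child.
    At 2: go right to 6.
      6 is a leaf — visit 6.
At 17: go right to 31.
  Visit 31.
  At 31: no left child.
  At 31: go right to 11.
    Visit 11.
    At 11: go left to 20.
      20 is a leaf — visit 20.
    At 11: go right to 21.
      Visit 21.
      At 21: no left child.
      At 21: go right to 12.
        12 is a leaf — visit 12.
Full pre-order sequence: 17, 3, 29, 4, 2, 6, 31, 11, 20, 21, 12.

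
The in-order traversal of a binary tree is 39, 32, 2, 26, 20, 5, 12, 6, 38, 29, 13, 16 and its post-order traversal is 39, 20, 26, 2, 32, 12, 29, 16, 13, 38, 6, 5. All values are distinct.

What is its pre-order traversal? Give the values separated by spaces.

The last element of post-order is the root; it splits in-order into left and right subtrees.
Root 5: left subtree has 5 nodes {39, 32, 2, 26, 20}, right has 6 {12, 6, 38, 29, 13, 16}.
  Root 32: left subtree has 1 node {39}, right has 3 {2, 26, 20}.
    Root 2: left subtree has 0 nodes { }, right has 2 {26, 20}.
      Root 26: left subtree has 0 nodes { }, right has 1 {20}.
  Root 6: left subtree has 1 node {12}, right has 4 {38, 29, 13, 16}.
    Root 38: left subtree has 0 nodes { }, right has 3 {29, 13, 16}.
      Root 13: left subtree has 1 node {29}, right has 1 {16}.

5 32 39 2 26 20 6 12 38 13 29 16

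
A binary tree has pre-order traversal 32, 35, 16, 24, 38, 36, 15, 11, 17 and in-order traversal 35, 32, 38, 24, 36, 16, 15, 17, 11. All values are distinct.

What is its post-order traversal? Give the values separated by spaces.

The first element of pre-order is the root; it splits in-order into left and right subtrees.
Root 32: left subtree has 1 node {35}, right has 7 {38, 24, 36, 16, 15, 17, 11}.
  Root 16: left subtree has 3 nodes {38, 24, 36}, right has 3 {15, 17, 11}.
    Root 24: left subtree has 1 node {38}, right has 1 {36}.
    Root 15: left subtree has 0 nodes { }, right has 2 {17, 11}.
      Root 11: left subtree has 1 node {17}, right has 0 { }.

35 38 36 24 17 11 15 16 32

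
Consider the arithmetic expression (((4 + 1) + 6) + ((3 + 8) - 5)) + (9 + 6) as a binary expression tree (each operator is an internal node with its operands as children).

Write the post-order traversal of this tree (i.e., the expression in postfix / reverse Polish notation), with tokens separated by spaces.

Post-order on an expression tree gives postfix notation: for each operator, emit left operand, right operand, then the operator.

4 1 + 6 + 3 8 + 5 - + 9 6 + +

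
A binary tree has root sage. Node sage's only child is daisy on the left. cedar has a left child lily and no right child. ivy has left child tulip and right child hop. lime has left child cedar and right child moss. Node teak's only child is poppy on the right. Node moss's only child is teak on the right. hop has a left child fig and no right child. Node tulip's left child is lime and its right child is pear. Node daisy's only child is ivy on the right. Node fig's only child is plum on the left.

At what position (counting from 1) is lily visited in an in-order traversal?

2

In-order visits the left subtree, then the node, then the right subtree.
At sage: go left to daisy.
  At daisy: no left child.
  Visit daisy.
  At daisy: go right to ivy.
    At ivy: go left to tulip.
      At tulip: go left to lime.
        At lime: go left to cedar.
          At cedar: go left to lily.
            lily is a leaf — visit lily.
          Visit cedar.
          At cedar: no right child.
        Visit lime.
        At lime: go right to moss.
          At moss: no left child.
          Visit moss.
          At moss: go right to teak.
            At teak: no left child.
            Visit teak.
            At teak: go right to poppy.
              poppy is a leaf — visit poppy.
      Visit tulip.
      At tulip: go right to pear.
        pear is a leaf — visit pear.
    Visit ivy.
    At ivy: go right to hop.
      At hop: go left to fig.
        At fig: go left to plum.
          plum is a leaf — visit plum.
        Visit fig.
        At fig: no right child.
      Visit hop.
      At hop: no right child.
Visit sage.
At sage: no right child.
Full in-order sequence: daisy, lily, cedar, lime, moss, teak, poppy, tulip, pear, ivy, plum, fig, hop, sage.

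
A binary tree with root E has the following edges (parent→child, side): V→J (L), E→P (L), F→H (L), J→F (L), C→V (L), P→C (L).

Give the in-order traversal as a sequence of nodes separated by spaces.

H F J V C P E

In-order visits the left subtree, then the node, then the right subtree.
At E: go left to P.
  At P: go left to C.
    At C: go left to V.
      At V: go left to J.
        At J: go left to F.
          At F: go left to H.
            H is a leaf — visit H.
          Visit F.
          At F: no right child.
        Visit J.
        At J: no right child.
      Visit V.
      At V: no right child.
    Visit C.
    At C: no right child.
  Visit P.
  At P: no right child.
Visit E.
At E: no right child.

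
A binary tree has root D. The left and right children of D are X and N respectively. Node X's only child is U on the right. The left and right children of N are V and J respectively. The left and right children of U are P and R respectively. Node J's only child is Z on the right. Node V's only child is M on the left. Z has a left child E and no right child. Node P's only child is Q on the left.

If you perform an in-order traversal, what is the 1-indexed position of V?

8

In-order visits the left subtree, then the node, then the right subtree.
At D: go left to X.
  At X: no left child.
  Visit X.
  At X: go right to U.
    At U: go left to P.
      At P: go left to Q.
        Q is a leaf — visit Q.
      Visit P.
      At P: no right child.
    Visit U.
    At U: go right to R.
      R is a leaf — visit R.
Visit D.
At D: go right to N.
  At N: go left to V.
    At V: go left to M.
      M is a leaf — visit M.
    Visit V.
    At V: no right child.
  Visit N.
  At N: go right to J.
    At J: no left child.
    Visit J.
    At J: go right to Z.
      At Z: go left to E.
        E is a leaf — visit E.
      Visit Z.
      At Z: no right child.
Full in-order sequence: X, Q, P, U, R, D, M, V, N, J, E, Z.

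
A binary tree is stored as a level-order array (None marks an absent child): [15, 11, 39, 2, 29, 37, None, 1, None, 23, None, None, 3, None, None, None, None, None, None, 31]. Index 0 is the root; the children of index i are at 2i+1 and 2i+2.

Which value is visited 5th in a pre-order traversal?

29

Pre-order visits the node, then its left subtree, then its right subtree.
Visit 15.
At 15: go left to 11.
  Visit 11.
  At 11: go left to 2.
    Visit 2.
    At 2: go left to 1.
      1 is a leaf — visit 1.
    At 2: no right child.
  At 11: go right to 29.
    Visit 29.
    At 29: go left to 23.
      Visit 23.
      At 23: go left to 31.
        31 is a leaf — visit 31.
      At 23: no right child.
    At 29: no right child.
At 15: go right to 39.
  Visit 39.
  At 39: go left to 37.
    Visit 37.
    At 37: no left child.
    At 37: go right to 3.
      3 is a leaf — visit 3.
  At 39: no right child.
Full pre-order sequence: 15, 11, 2, 1, 29, 23, 31, 39, 37, 3.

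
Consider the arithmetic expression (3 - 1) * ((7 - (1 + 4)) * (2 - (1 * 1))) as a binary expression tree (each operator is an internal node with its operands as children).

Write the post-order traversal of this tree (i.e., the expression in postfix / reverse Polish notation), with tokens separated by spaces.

3 1 - 7 1 4 + - 2 1 1 * - * *

Post-order on an expression tree gives postfix notation: for each operator, emit left operand, right operand, then the operator.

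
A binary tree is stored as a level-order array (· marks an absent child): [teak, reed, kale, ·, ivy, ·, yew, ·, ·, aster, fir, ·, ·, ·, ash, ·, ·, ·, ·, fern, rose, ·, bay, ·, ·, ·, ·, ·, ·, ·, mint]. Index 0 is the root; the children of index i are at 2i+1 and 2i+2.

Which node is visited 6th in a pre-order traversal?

rose

Pre-order visits the node, then its left subtree, then its right subtree.
Visit teak.
At teak: go left to reed.
  Visit reed.
  At reed: no left child.
  At reed: go right to ivy.
    Visit ivy.
    At ivy: go left to aster.
      Visit aster.
      At aster: go left to fern.
        fern is a leaf — visit fern.
      At aster: go right to rose.
        rose is a leaf — visit rose.
    At ivy: go right to fir.
      Visit fir.
      At fir: no left child.
      At fir: go right to bay.
        bay is a leaf — visit bay.
At teak: go right to kale.
  Visit kale.
  At kale: no left child.
  At kale: go right to yew.
    Visit yew.
    At yew: no left child.
    At yew: go right to ash.
      Visit ash.
      At ash: no left child.
      At ash: go right to mint.
        mint is a leaf — visit mint.
Full pre-order sequence: teak, reed, ivy, aster, fern, rose, fir, bay, kale, yew, ash, mint.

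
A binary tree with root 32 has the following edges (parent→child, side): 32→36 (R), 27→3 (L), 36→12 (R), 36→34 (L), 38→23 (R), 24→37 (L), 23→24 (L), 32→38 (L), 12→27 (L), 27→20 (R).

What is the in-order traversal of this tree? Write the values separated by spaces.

38 37 24 23 32 34 36 3 27 20 12

In-order visits the left subtree, then the node, then the right subtree.
At 32: go left to 38.
  At 38: no left child.
  Visit 38.
  At 38: go right to 23.
    At 23: go left to 24.
      At 24: go left to 37.
        37 is a leaf — visit 37.
      Visit 24.
      At 24: no right child.
    Visit 23.
    At 23: no right child.
Visit 32.
At 32: go right to 36.
  At 36: go left to 34.
    34 is a leaf — visit 34.
  Visit 36.
  At 36: go right to 12.
    At 12: go left to 27.
      At 27: go left to 3.
        3 is a leaf — visit 3.
      Visit 27.
      At 27: go right to 20.
        20 is a leaf — visit 20.
    Visit 12.
    At 12: no right child.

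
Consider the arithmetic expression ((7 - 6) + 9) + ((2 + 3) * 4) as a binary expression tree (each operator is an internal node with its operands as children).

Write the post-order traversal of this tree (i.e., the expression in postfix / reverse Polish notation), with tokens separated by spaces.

Post-order on an expression tree gives postfix notation: for each operator, emit left operand, right operand, then the operator.

7 6 - 9 + 2 3 + 4 * +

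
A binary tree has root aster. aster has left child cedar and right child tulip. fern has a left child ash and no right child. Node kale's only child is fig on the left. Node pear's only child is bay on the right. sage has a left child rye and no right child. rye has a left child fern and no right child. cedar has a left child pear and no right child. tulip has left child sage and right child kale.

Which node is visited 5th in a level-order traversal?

sage

Level-order visits nodes level by level from the root, left to right within each level.
Level 0: aster
Level 1: cedar, tulip
Level 2: pear, sage, kale
Level 3: bay, rye, fig
Level 4: fern
Level 5: ash
Full level-order sequence: aster, cedar, tulip, pear, sage, kale, bay, rye, fig, fern, ash.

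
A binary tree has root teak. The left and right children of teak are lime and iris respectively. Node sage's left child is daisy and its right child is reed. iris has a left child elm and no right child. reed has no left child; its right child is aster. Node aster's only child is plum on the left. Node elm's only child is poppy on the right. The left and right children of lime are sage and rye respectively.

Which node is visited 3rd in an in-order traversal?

In-order visits the left subtree, then the node, then the right subtree.
At teak: go left to lime.
  At lime: go left to sage.
    At sage: go left to daisy.
      daisy is a leaf — visit daisy.
    Visit sage.
    At sage: go right to reed.
      At reed: no left child.
      Visit reed.
      At reed: go right to aster.
        At aster: go left to plum.
          plum is a leaf — visit plum.
        Visit aster.
        At aster: no right child.
  Visit lime.
  At lime: go right to rye.
    rye is a leaf — visit rye.
Visit teak.
At teak: go right to iris.
  At iris: go left to elm.
    At elm: no left child.
    Visit elm.
    At elm: go right to poppy.
      poppy is a leaf — visit poppy.
  Visit iris.
  At iris: no right child.
Full in-order sequence: daisy, sage, reed, plum, aster, lime, rye, teak, elm, poppy, iris.

reed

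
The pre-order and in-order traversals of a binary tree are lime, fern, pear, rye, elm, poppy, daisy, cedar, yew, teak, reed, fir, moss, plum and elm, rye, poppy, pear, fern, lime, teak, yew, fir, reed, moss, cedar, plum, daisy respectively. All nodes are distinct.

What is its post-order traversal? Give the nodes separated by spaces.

The first element of pre-order is the root; it splits in-order into left and right subtrees.
Root lime: left subtree has 5 nodes {elm, rye, poppy, pear, fern}, right has 8 {teak, yew, fir, reed, moss, cedar, plum, daisy}.
  Root fern: left subtree has 4 nodes {elm, rye, poppy, pear}, right has 0 { }.
    Root pear: left subtree has 3 nodes {elm, rye, poppy}, right has 0 { }.
      Root rye: left subtree has 1 node {elm}, right has 1 {poppy}.
  Root daisy: left subtree has 7 nodes {teak, yew, fir, reed, moss, cedar, plum}, right has 0 { }.
    Root cedar: left subtree has 5 nodes {teak, yew, fir, reed, moss}, right has 1 {plum}.
      Root yew: left subtree has 1 node {teak}, right has 3 {fir, reed, moss}.
        Root reed: left subtree has 1 node {fir}, right has 1 {moss}.

elm poppy rye pear fern teak fir moss reed yew plum cedar daisy lime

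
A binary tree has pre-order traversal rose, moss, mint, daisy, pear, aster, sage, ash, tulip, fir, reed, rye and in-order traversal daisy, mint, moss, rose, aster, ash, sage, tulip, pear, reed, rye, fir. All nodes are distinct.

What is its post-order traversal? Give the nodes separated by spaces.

The first element of pre-order is the root; it splits in-order into left and right subtrees.
Root rose: left subtree has 3 nodes {daisy, mint, moss}, right has 8 {aster, ash, sage, tulip, pear, reed, rye, fir}.
  Root moss: left subtree has 2 nodes {daisy, mint}, right has 0 { }.
    Root mint: left subtree has 1 node {daisy}, right has 0 { }.
  Root pear: left subtree has 4 nodes {aster, ash, sage, tulip}, right has 3 {reed, rye, fir}.
    Root aster: left subtree has 0 nodes { }, right has 3 {ash, sage, tulip}.
      Root sage: left subtree has 1 node {ash}, right has 1 {tulip}.
    Root fir: left subtree has 2 nodes {reed, rye}, right has 0 { }.
      Root reed: left subtree has 0 nodes { }, right has 1 {rye}.

daisy mint moss ash tulip sage aster rye reed fir pear rose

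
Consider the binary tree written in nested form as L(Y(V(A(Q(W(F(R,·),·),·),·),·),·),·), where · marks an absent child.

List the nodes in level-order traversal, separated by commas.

L, Y, V, A, Q, W, F, R

Level-order visits nodes level by level from the root, left to right within each level.
Level 0: L
Level 1: Y
Level 2: V
Level 3: A
Level 4: Q
Level 5: W
Level 6: F
Level 7: R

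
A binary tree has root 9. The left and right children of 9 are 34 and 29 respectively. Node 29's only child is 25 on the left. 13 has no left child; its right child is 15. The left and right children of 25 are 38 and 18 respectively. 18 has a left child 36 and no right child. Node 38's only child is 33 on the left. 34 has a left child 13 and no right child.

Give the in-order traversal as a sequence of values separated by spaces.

In-order visits the left subtree, then the node, then the right subtree.
At 9: go left to 34.
  At 34: go left to 13.
    At 13: no left child.
    Visit 13.
    At 13: go right to 15.
      15 is a leaf — visit 15.
  Visit 34.
  At 34: no right child.
Visit 9.
At 9: go right to 29.
  At 29: go left to 25.
    At 25: go left to 38.
      At 38: go left to 33.
        33 is a leaf — visit 33.
      Visit 38.
      At 38: no right child.
    Visit 25.
    At 25: go right to 18.
      At 18: go left to 36.
        36 is a leaf — visit 36.
      Visit 18.
      At 18: no right child.
  Visit 29.
  At 29: no right child.

13 15 34 9 33 38 25 36 18 29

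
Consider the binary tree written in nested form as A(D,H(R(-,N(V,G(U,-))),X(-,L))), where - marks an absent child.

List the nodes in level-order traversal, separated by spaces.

A D H R X N L V G U

Level-order visits nodes level by level from the root, left to right within each level.
Level 0: A
Level 1: D, H
Level 2: R, X
Level 3: N, L
Level 4: V, G
Level 5: U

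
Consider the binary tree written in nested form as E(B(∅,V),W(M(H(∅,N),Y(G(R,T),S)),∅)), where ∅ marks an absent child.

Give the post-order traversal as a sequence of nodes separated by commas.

Post-order visits the left subtree, then the right subtree, then the node.
At E: go left to B.
  At B: no left child.
  At B: go right to V.
    V is a leaf — visit V.
  Visit B.
At E: go right to W.
  At W: go left to M.
    At M: go left to H.
      At H: no left child.
      At H: go right to N.
        N is a leaf — visit N.
      Visit H.
    At M: go right to Y.
      At Y: go left to G.
        At G: go left to R.
          R is a leaf — visit R.
        At G: go right to T.
          T is a leaf — visit T.
        Visit G.
      At Y: go right to S.
        S is a leaf — visit S.
      Visit Y.
    Visit M.
  At W: no right child.
  Visit W.
Visit E.

V, B, N, H, R, T, G, S, Y, M, W, E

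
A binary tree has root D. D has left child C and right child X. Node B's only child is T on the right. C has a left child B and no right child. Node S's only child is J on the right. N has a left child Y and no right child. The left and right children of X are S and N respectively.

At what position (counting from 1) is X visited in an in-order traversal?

In-order visits the left subtree, then the node, then the right subtree.
At D: go left to C.
  At C: go left to B.
    At B: no left child.
    Visit B.
    At B: go right to T.
      T is a leaf — visit T.
  Visit C.
  At C: no right child.
Visit D.
At D: go right to X.
  At X: go left to S.
    At S: no left child.
    Visit S.
    At S: go right to J.
      J is a leaf — visit J.
  Visit X.
  At X: go right to N.
    At N: go left to Y.
      Y is a leaf — visit Y.
    Visit N.
    At N: no right child.
Full in-order sequence: B, T, C, D, S, J, X, Y, N.

7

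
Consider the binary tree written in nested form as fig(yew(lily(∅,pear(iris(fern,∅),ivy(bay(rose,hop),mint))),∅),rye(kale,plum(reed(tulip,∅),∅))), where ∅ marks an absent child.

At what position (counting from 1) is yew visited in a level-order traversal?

2

Level-order visits nodes level by level from the root, left to right within each level.
Level 0: fig
Level 1: yew, rye
Level 2: lily, kale, plum
Level 3: pear, reed
Level 4: iris, ivy, tulip
Level 5: fern, bay, mint
Level 6: rose, hop
Full level-order sequence: fig, yew, rye, lily, kale, plum, pear, reed, iris, ivy, tulip, fern, bay, mint, rose, hop.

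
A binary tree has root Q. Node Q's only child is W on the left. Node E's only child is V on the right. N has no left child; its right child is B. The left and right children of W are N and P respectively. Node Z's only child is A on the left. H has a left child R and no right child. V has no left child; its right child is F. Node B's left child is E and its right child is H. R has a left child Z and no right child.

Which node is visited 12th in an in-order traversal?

Q

In-order visits the left subtree, then the node, then the right subtree.
At Q: go left to W.
  At W: go left to N.
    At N: no left child.
    Visit N.
    At N: go right to B.
      At B: go left to E.
        At E: no left child.
        Visit E.
        At E: go right to V.
          At V: no left child.
          Visit V.
          At V: go right to F.
            F is a leaf — visit F.
      Visit B.
      At B: go right to H.
        At H: go left to R.
          At R: go left to Z.
            At Z: go left to A.
              A is a leaf — visit A.
            Visit Z.
            At Z: no right child.
          Visit R.
          At R: no right child.
        Visit H.
        At H: no right child.
  Visit W.
  At W: go right to P.
    P is a leaf — visit P.
Visit Q.
At Q: no right child.
Full in-order sequence: N, E, V, F, B, A, Z, R, H, W, P, Q.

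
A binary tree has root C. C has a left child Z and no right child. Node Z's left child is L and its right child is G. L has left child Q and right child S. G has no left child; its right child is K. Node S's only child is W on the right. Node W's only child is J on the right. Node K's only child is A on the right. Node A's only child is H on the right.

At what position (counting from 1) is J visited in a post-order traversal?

Post-order visits the left subtree, then the right subtree, then the node.
At C: go left to Z.
  At Z: go left to L.
    At L: go left to Q.
      Q is a leaf — visit Q.
    At L: go right to S.
      At S: no left child.
      At S: go right to W.
        At W: no left child.
        At W: go right to J.
          J is a leaf — visit J.
        Visit W.
      Visit S.
    Visit L.
  At Z: go right to G.
    At G: no left child.
    At G: go right to K.
      At K: no left child.
      At K: go right to A.
        At A: no left child.
        At A: go right to H.
          H is a leaf — visit H.
        Visit A.
      Visit K.
    Visit G.
  Visit Z.
At C: no right child.
Visit C.
Full post-order sequence: Q, J, W, S, L, H, A, K, G, Z, C.

2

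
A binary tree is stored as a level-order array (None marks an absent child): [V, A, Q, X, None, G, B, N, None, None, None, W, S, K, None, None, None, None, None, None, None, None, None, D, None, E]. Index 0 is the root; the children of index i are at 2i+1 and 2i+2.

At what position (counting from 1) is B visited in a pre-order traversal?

Pre-order visits the node, then its left subtree, then its right subtree.
Visit V.
At V: go left to A.
  Visit A.
  At A: go left to X.
    Visit X.
    At X: go left to N.
      N is a leaf — visit N.
    At X: no right child.
  At A: no right child.
At V: go right to Q.
  Visit Q.
  At Q: go left to G.
    Visit G.
    At G: go left to W.
      Visit W.
      At W: go left to D.
        D is a leaf — visit D.
      At W: no right child.
    At G: go right to S.
      Visit S.
      At S: go left to E.
        E is a leaf — visit E.
      At S: no right child.
  At Q: go right to B.
    Visit B.
    At B: go left to K.
      K is a leaf — visit K.
    At B: no right child.
Full pre-order sequence: V, A, X, N, Q, G, W, D, S, E, B, K.

11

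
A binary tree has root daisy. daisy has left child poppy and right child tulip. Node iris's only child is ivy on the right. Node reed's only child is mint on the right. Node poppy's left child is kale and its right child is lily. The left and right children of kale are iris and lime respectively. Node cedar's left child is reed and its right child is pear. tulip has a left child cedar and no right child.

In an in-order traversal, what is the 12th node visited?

tulip

In-order visits the left subtree, then the node, then the right subtree.
At daisy: go left to poppy.
  At poppy: go left to kale.
    At kale: go left to iris.
      At iris: no left child.
      Visit iris.
      At iris: go right to ivy.
        ivy is a leaf — visit ivy.
    Visit kale.
    At kale: go right to lime.
      lime is a leaf — visit lime.
  Visit poppy.
  At poppy: go right to lily.
    lily is a leaf — visit lily.
Visit daisy.
At daisy: go right to tulip.
  At tulip: go left to cedar.
    At cedar: go left to reed.
      At reed: no left child.
      Visit reed.
      At reed: go right to mint.
        mint is a leaf — visit mint.
    Visit cedar.
    At cedar: go right to pear.
      pear is a leaf — visit pear.
  Visit tulip.
  At tulip: no right child.
Full in-order sequence: iris, ivy, kale, lime, poppy, lily, daisy, reed, mint, cedar, pear, tulip.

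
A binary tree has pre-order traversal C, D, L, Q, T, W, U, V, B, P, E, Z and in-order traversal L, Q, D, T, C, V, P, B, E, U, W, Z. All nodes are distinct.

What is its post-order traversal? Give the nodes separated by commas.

Q, L, T, D, P, E, B, V, U, Z, W, C

The first element of pre-order is the root; it splits in-order into left and right subtrees.
Root C: left subtree has 4 nodes {L, Q, D, T}, right has 7 {V, P, B, E, U, W, Z}.
  Root D: left subtree has 2 nodes {L, Q}, right has 1 {T}.
    Root L: left subtree has 0 nodes { }, right has 1 {Q}.
  Root W: left subtree has 5 nodes {V, P, B, E, U}, right has 1 {Z}.
    Root U: left subtree has 4 nodes {V, P, B, E}, right has 0 { }.
      Root V: left subtree has 0 nodes { }, right has 3 {P, B, E}.
        Root B: left subtree has 1 node {P}, right has 1 {E}.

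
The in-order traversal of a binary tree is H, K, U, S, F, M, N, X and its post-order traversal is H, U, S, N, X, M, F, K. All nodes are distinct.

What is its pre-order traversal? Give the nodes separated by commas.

K, H, F, S, U, M, X, N

The last element of post-order is the root; it splits in-order into left and right subtrees.
Root K: left subtree has 1 node {H}, right has 6 {U, S, F, M, N, X}.
  Root F: left subtree has 2 nodes {U, S}, right has 3 {M, N, X}.
    Root S: left subtree has 1 node {U}, right has 0 { }.
    Root M: left subtree has 0 nodes { }, right has 2 {N, X}.
      Root X: left subtree has 1 node {N}, right has 0 { }.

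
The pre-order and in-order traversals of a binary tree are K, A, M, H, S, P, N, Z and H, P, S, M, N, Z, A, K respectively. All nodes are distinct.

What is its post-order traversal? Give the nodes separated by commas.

The first element of pre-order is the root; it splits in-order into left and right subtrees.
Root K: left subtree has 7 nodes {H, P, S, M, N, Z, A}, right has 0 { }.
  Root A: left subtree has 6 nodes {H, P, S, M, N, Z}, right has 0 { }.
    Root M: left subtree has 3 nodes {H, P, S}, right has 2 {N, Z}.
      Root H: left subtree has 0 nodes { }, right has 2 {P, S}.
        Root S: left subtree has 1 node {P}, right has 0 { }.
      Root N: left subtree has 0 nodes { }, right has 1 {Z}.

P, S, H, Z, N, M, A, K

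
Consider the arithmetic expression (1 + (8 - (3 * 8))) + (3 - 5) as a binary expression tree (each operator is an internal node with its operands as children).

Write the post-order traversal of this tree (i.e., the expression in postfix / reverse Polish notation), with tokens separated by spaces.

Post-order on an expression tree gives postfix notation: for each operator, emit left operand, right operand, then the operator.

1 8 3 8 * - + 3 5 - +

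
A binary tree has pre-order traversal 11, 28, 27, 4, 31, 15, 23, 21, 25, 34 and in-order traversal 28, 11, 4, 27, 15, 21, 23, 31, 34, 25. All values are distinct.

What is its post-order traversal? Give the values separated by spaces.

28 4 21 23 15 34 25 31 27 11

The first element of pre-order is the root; it splits in-order into left and right subtrees.
Root 11: left subtree has 1 node {28}, right has 8 {4, 27, 15, 21, 23, 31, 34, 25}.
  Root 27: left subtree has 1 node {4}, right has 6 {15, 21, 23, 31, 34, 25}.
    Root 31: left subtree has 3 nodes {15, 21, 23}, right has 2 {34, 25}.
      Root 15: left subtree has 0 nodes { }, right has 2 {21, 23}.
        Root 23: left subtree has 1 node {21}, right has 0 { }.
      Root 25: left subtree has 1 node {34}, right has 0 { }.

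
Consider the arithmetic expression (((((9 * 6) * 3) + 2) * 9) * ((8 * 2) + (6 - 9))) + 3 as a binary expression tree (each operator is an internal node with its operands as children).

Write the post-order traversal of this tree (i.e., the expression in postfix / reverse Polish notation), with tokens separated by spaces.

9 6 * 3 * 2 + 9 * 8 2 * 6 9 - + * 3 +

Post-order on an expression tree gives postfix notation: for each operator, emit left operand, right operand, then the operator.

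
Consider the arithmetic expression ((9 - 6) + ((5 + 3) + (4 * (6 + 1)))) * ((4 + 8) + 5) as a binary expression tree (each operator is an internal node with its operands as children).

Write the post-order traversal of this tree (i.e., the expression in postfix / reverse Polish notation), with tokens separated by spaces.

9 6 - 5 3 + 4 6 1 + * + + 4 8 + 5 + *

Post-order on an expression tree gives postfix notation: for each operator, emit left operand, right operand, then the operator.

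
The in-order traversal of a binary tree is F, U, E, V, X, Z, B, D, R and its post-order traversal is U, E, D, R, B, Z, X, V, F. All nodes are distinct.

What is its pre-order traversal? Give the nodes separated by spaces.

F V E U X Z B R D

The last element of post-order is the root; it splits in-order into left and right subtrees.
Root F: left subtree has 0 nodes { }, right has 8 {U, E, V, X, Z, B, D, R}.
  Root V: left subtree has 2 nodes {U, E}, right has 5 {X, Z, B, D, R}.
    Root E: left subtree has 1 node {U}, right has 0 { }.
    Root X: left subtree has 0 nodes { }, right has 4 {Z, B, D, R}.
      Root Z: left subtree has 0 nodes { }, right has 3 {B, D, R}.
        Root B: left subtree has 0 nodes { }, right has 2 {D, R}.
          Root R: left subtree has 1 node {D}, right has 0 { }.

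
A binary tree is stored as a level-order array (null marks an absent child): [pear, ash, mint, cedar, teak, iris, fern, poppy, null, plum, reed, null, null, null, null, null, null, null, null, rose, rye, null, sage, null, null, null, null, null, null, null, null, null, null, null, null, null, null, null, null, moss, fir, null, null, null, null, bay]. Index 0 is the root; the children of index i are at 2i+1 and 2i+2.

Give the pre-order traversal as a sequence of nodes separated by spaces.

pear ash cedar poppy teak plum rose moss fir rye reed sage bay mint iris fern

Pre-order visits the node, then its left subtree, then its right subtree.
Visit pear.
At pear: go left to ash.
  Visit ash.
  At ash: go left to cedar.
    Visit cedar.
    At cedar: go left to poppy.
      poppy is a leaf — visit poppy.
    At cedar: no right child.
  At ash: go right to teak.
    Visit teak.
    At teak: go left to plum.
      Visit plum.
      At plum: go left to rose.
        Visit rose.
        At rose: go left to moss.
          moss is a leaf — visit moss.
        At rose: go right to fir.
          fir is a leaf — visit fir.
      At plum: go right to rye.
        rye is a leaf — visit rye.
    At teak: go right to reed.
      Visit reed.
      At reed: no left child.
      At reed: go right to sage.
        Visit sage.
        At sage: go left to bay.
          bay is a leaf — visit bay.
        At sage: no right child.
At pear: go right to mint.
  Visit mint.
  At mint: go left to iris.
    iris is a leaf — visit iris.
  At mint: go right to fern.
    fern is a leaf — visit fern.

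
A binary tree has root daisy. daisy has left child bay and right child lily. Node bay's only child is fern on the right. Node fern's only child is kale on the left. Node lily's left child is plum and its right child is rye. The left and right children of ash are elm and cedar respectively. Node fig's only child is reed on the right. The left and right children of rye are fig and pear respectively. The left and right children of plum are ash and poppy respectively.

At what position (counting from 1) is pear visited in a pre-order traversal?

14

Pre-order visits the node, then its left subtree, then its right subtree.
Visit daisy.
At daisy: go left to bay.
  Visit bay.
  At bay: no left child.
  At bay: go right to fern.
    Visit fern.
    At fern: go left to kale.
      kale is a leaf — visit kale.
    At fern: no right child.
At daisy: go right to lily.
  Visit lily.
  At lily: go left to plum.
    Visit plum.
    At plum: go left to ash.
      Visit ash.
      At ash: go left to elm.
        elm is a leaf — visit elm.
      At ash: go right to cedar.
        cedar is a leaf — visit cedar.
    At plum: go right to poppy.
      poppy is a leaf — visit poppy.
  At lily: go right to rye.
    Visit rye.
    At rye: go left to fig.
      Visit fig.
      At fig: no left child.
      At fig: go right to reed.
        reed is a leaf — visit reed.
    At rye: go right to pear.
      pear is a leaf — visit pear.
Full pre-order sequence: daisy, bay, fern, kale, lily, plum, ash, elm, cedar, poppy, rye, fig, reed, pear.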